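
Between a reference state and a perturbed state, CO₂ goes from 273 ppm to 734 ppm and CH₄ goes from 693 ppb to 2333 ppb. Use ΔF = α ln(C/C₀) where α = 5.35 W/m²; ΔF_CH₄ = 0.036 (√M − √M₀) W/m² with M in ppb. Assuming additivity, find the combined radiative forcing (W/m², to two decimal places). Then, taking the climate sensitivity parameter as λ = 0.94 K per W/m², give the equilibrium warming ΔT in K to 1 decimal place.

ΔF = 6.08 W/m²; ΔT = 5.7 K

CO₂: 5.35 × ln(734/273) = 5.35 × ln(2.68864) = 5.35 × 0.98904 = 5.2914 W/m².
CH₄: 0.036 × (√2333 − √693) = 0.036 × (48.3011 − 26.3249) = 0.036 × 21.9762 = 0.7911 W/m².
Total ΔF = 5.2914 + 0.7911 = 6.0825 W/m².
ΔT = λ ΔF = 0.94 × 6.08 = 5.7152 K.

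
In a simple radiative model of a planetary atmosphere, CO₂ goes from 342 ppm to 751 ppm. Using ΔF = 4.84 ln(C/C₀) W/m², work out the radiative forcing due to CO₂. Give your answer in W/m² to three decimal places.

CO₂: 4.84 × ln(751/342) = 4.84 × ln(2.19591) = 4.84 × 0.78660 = 3.8071 W/m².

ΔF = 3.807 W/m²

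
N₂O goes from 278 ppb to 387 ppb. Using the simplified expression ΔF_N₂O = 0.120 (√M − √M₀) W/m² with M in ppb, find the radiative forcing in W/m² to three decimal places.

ΔF = 0.360 W/m²

N₂O: 0.120 × (√387 − √278) = 0.120 × (19.6723 − 16.6733) = 0.120 × 2.9990 = 0.3599 W/m².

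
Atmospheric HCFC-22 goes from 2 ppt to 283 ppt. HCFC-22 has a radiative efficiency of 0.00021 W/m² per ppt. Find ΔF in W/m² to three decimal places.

ΔF = 0.059 W/m²

HCFC-22: ΔF = 0.00021 × (283 − 2) = 0.00021 × 281 = 0.0590 W/m².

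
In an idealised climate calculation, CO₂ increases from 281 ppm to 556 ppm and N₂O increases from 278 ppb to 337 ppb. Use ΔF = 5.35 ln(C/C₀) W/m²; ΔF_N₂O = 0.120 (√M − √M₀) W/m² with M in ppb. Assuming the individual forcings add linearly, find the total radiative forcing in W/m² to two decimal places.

ΔF = 3.85 W/m²

CO₂: 5.35 × ln(556/281) = 5.35 × ln(1.97865) = 5.35 × 0.68241 = 3.6509 W/m².
N₂O: 0.120 × (√337 − √278) = 0.120 × (18.3576 − 16.6733) = 0.120 × 1.6843 = 0.2021 W/m².
Total ΔF = 3.6509 + 0.2021 = 3.8530 W/m².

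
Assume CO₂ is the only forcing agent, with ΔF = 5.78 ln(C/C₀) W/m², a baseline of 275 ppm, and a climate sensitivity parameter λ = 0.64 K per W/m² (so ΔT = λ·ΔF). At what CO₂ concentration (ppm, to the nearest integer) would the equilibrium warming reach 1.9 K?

C ≈ 460 ppm

Required forcing: ΔF = ΔT/λ = 1.9/0.64 = 2.9688 W/m².
Then ln(C/275) = ΔF/5.78 = 2.9688/5.78 = 0.51363.
So C = 275 × e^0.51363 = 275 × 1.67135 = 459.62 ppm.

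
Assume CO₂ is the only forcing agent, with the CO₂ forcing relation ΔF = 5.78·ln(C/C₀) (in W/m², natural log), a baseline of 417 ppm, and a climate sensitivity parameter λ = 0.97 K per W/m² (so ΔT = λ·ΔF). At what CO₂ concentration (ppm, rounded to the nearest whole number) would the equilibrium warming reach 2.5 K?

Required forcing: ΔF = ΔT/λ = 2.5/0.97 = 2.5773 W/m².
Then ln(C/417) = ΔF/5.78 = 2.5773/5.78 = 0.44590.
So C = 417 × e^0.44590 = 417 × 1.56190 = 651.31 ppm.

C ≈ 651 ppm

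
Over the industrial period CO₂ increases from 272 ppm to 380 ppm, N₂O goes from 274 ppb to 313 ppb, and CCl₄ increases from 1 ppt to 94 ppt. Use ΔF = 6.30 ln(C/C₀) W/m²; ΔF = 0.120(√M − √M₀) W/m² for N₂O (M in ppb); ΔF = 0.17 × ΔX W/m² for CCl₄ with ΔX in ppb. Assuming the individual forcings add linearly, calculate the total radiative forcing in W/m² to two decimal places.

CO₂: 6.30 × ln(380/272) = 6.30 × ln(1.39706) = 6.30 × 0.33437 = 2.1065 W/m².
N₂O: 0.120 × (√313 − √274) = 0.120 × (17.6918 − 16.5529) = 0.120 × 1.1389 = 0.1367 W/m².
CCl₄: Δ = 94 − 1 = 93 ppt = 0.093 ppb; ΔF = 0.17 × 0.093 = 0.0158 W/m².
Total ΔF = 2.1065 + 0.1367 + 0.0158 = 2.2590 W/m².

ΔF = 2.26 W/m²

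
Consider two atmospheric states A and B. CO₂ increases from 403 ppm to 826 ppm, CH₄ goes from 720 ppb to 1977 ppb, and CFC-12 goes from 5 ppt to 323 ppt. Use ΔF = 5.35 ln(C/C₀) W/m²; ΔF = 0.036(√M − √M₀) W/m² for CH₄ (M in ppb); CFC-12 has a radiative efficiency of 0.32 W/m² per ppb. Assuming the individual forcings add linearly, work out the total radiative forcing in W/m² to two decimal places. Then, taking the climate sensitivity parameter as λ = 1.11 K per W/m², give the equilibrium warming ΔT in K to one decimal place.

ΔF = 4.58 W/m²; ΔT = 5.1 K

CO₂: 5.35 × ln(826/403) = 5.35 × ln(2.04963) = 5.35 × 0.71766 = 3.8395 W/m².
CH₄: 0.036 × (√1977 − √720) = 0.036 × (44.4635 − 26.8328) = 0.036 × 17.6307 = 0.6347 W/m².
CFC-12: Δ = 323 − 5 = 318 ppt = 0.318 ppb; ΔF = 0.32 × 0.318 = 0.1018 W/m².
Total ΔF = 3.8395 + 0.6347 + 0.1018 = 4.5760 W/m².
ΔT = λ ΔF = 1.11 × 4.58 = 5.0838 K.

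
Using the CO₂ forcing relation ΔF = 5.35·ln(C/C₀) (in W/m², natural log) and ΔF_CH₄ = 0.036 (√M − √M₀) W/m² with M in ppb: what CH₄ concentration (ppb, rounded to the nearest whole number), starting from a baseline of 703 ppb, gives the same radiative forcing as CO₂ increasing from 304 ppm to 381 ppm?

M ≈ 3608 ppb

CO₂ forcing: 5.35 × ln(381/304) = 5.35 × 0.225772 = 1.20788 W/m².
Set 0.036(√M − √703) = 1.20788: √M = 1.20788/0.036 + √703 = 33.5522 + 26.5141 = 60.0663.
M = (60.0663)² = 3607.96 ppb.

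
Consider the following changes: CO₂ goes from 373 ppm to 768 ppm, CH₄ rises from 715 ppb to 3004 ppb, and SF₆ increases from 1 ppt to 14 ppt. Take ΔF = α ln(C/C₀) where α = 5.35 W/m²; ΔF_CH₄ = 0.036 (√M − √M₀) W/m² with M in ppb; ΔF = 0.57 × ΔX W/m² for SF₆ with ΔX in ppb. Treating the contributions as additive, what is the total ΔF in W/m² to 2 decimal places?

ΔF = 4.88 W/m²

CO₂: 5.35 × ln(768/373) = 5.35 × ln(2.05898) = 5.35 × 0.72221 = 3.8638 W/m².
CH₄: 0.036 × (√3004 − √715) = 0.036 × (54.8088 − 26.7395) = 0.036 × 28.0693 = 1.0105 W/m².
SF₆: Δ = 14 − 1 = 13 ppt = 0.013 ppb; ΔF = 0.57 × 0.013 = 0.0074 W/m².
Total ΔF = 3.8638 + 1.0105 + 0.0074 = 4.8817 W/m².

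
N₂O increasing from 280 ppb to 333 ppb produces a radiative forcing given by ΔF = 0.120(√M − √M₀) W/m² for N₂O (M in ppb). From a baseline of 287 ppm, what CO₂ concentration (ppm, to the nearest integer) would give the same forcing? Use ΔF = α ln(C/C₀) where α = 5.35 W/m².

N₂O forcing: 0.120 × (√333 − √280) = 0.120 × (18.2483 − 16.7332) = 0.120 × 1.5151 = 0.18181 W/m².
Set 5.35 ln(C/287) = 0.18181: ln(C/287) = 0.18181/5.35 = 0.03398, so C = 287 × e^0.03398 = 287 × 1.03456 = 296.92 ppm.

C ≈ 297 ppm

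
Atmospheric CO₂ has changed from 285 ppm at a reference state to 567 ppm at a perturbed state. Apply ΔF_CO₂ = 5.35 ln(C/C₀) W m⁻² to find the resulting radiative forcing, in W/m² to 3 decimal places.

ΔF = 3.680 W/m²

CO₂ absorption bands are partially saturated, so forcing scales with the logarithm of the concentration ratio.
CO₂: 5.35 × ln(567/285) = 5.35 × ln(1.98947) = 5.35 × 0.68787 = 3.6801 W/m².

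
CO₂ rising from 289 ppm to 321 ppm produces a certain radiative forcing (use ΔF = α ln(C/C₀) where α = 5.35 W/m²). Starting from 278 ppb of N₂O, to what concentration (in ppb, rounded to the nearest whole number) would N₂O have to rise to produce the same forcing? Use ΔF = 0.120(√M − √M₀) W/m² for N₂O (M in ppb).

M ≈ 456 ppb

CO₂ forcing: 5.35 × ln(321/289) = 5.35 × 0.105014 = 0.56182 W/m².
Set 0.120(√M − √278) = 0.56182: √M = 0.56182/0.120 + √278 = 4.6818 + 16.6733 = 21.3551.
M = (21.3551)² = 456.04 ppb.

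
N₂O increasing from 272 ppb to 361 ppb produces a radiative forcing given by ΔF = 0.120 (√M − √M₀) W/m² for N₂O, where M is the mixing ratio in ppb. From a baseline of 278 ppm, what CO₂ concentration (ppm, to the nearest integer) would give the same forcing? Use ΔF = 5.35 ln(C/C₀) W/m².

C ≈ 294 ppm

N₂O forcing: 0.120 × (√361 − √272) = 0.120 × (19.0000 − 16.4924) = 0.120 × 2.5076 = 0.30091 W/m².
Set 5.35 ln(C/278) = 0.30091: ln(C/278) = 0.30091/5.35 = 0.05624, so C = 278 × e^0.05624 = 278 × 1.05785 = 294.08 ppm.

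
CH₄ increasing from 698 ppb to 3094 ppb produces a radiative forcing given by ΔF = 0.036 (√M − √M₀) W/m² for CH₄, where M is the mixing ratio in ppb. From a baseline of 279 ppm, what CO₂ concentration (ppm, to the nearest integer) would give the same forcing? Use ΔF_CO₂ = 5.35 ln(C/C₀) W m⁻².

CH₄ forcing: 0.036 × (√3094 − √698) = 0.036 × (55.6237 − 26.4197) = 0.036 × 29.2040 = 1.05134 W/m².
Set 5.35 ln(C/279) = 1.05134: ln(C/279) = 1.05134/5.35 = 0.19651, so C = 279 × e^0.19651 = 279 × 1.21715 = 339.58 ppm.

C ≈ 340 ppm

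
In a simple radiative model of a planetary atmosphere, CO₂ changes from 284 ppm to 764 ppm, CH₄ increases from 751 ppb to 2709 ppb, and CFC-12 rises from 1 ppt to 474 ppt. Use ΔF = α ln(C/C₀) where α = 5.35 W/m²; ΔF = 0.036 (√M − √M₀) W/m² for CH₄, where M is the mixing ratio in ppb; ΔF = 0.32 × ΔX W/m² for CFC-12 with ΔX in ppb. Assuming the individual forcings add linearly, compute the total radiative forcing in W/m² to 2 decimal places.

CO₂: 5.35 × ln(764/284) = 5.35 × ln(2.69014) = 5.35 × 0.98959 = 5.2943 W/m².
CH₄: 0.036 × (√2709 − √751) = 0.036 × (52.0481 − 27.4044) = 0.036 × 24.6437 = 0.8872 W/m².
CFC-12: Δ = 474 − 1 = 473 ppt = 0.473 ppb; ΔF = 0.32 × 0.473 = 0.1514 W/m².
Total ΔF = 5.2943 + 0.8872 + 0.1514 = 6.3329 W/m².

ΔF = 6.33 W/m²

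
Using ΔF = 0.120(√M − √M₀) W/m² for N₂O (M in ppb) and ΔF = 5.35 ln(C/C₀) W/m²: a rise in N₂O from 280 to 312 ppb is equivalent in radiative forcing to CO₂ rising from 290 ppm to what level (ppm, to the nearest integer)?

N₂O forcing: 0.120 × (√312 − √280) = 0.120 × (17.6635 − 16.7332) = 0.120 × 0.9303 = 0.11164 W/m².
Set 5.35 ln(C/290) = 0.11164: ln(C/290) = 0.11164/5.35 = 0.02087, so C = 290 × e^0.02087 = 290 × 1.02109 = 296.12 ppm.

C ≈ 296 ppm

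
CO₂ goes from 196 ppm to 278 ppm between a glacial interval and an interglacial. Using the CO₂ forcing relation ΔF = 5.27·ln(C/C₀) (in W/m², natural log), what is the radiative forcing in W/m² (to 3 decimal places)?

ΔF = 1.842 W/m²

CO₂ absorption bands are partially saturated, so forcing scales with the logarithm of the concentration ratio.
CO₂: 5.27 × ln(278/196) = 5.27 × ln(1.41837) = 5.27 × 0.34951 = 1.8419 W/m².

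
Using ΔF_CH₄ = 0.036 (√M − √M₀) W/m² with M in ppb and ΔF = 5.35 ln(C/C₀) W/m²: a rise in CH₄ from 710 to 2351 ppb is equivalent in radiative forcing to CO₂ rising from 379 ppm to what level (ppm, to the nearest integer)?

CH₄ forcing: 0.036 × (√2351 − √710) = 0.036 × (48.4871 − 26.6458) = 0.036 × 21.8413 = 0.78629 W/m².
Set 5.35 ln(C/379) = 0.78629: ln(C/379) = 0.78629/5.35 = 0.14697, so C = 379 × e^0.14697 = 379 × 1.15832 = 439.00 ppm.

C ≈ 439 ppm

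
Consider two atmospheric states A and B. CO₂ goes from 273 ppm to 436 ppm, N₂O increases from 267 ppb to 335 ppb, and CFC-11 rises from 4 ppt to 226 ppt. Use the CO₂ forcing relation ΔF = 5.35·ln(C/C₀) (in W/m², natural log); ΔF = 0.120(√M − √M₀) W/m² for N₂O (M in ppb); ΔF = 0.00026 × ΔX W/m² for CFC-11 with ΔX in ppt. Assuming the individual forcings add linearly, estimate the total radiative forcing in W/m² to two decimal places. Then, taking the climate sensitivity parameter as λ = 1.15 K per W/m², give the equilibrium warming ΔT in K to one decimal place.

CO₂: 5.35 × ln(436/273) = 5.35 × ln(1.59707) = 5.35 × 0.46817 = 2.5047 W/m².
N₂O: 0.120 × (√335 − √267) = 0.120 × (18.3030 − 16.3401) = 0.120 × 1.9629 = 0.2355 W/m².
CFC-11: ΔF = 0.00026 × (226 − 4) = 0.00026 × 222 = 0.0577 W/m².
Total ΔF = 2.5047 + 0.2355 + 0.0577 = 2.7979 W/m².
ΔT = λ ΔF = 1.15 × 2.80 = 3.2200 K.

ΔF = 2.80 W/m²; ΔT = 3.2 K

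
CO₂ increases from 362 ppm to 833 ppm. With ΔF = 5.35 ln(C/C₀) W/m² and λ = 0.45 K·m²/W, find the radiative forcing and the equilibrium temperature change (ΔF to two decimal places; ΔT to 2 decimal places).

ΔF = 4.46 W/m²; ΔT = 2.01 K

CO₂: 5.35 × ln(833/362) = 5.35 × ln(2.30110) = 5.35 × 0.83339 = 4.4586 W/m².
ΔT = λ ΔF = 0.45 × 4.46 = 2.0070 K.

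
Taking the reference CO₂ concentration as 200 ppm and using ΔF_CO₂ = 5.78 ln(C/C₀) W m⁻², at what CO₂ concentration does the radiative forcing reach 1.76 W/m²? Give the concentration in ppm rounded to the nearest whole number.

C ≈ 271 ppm

Set 5.78 ln(C/200) = 1.76, so ln(C/200) = 1.76/5.78 = 0.30450.
Then C/200 = e^0.30450 = 1.35595, giving C = 200 × 1.35595 = 271.19 ppm.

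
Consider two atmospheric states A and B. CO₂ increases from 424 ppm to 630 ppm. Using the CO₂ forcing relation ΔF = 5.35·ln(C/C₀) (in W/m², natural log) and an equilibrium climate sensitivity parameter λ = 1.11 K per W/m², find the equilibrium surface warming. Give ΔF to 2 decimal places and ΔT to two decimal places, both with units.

CO₂: 5.35 × ln(630/424) = 5.35 × ln(1.48585) = 5.35 × 0.39599 = 2.1185 W/m².
ΔT = λ ΔF = 1.11 × 2.12 = 2.3532 K.

ΔF = 2.12 W/m²; ΔT = 2.35 K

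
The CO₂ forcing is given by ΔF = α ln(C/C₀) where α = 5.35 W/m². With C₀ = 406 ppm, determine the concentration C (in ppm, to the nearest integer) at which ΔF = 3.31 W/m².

Set 5.35 ln(C/406) = 3.31, so ln(C/406) = 3.31/5.35 = 0.61869.
Then C/406 = e^0.61869 = 1.85649, giving C = 406 × 1.85649 = 753.73 ppm.

C ≈ 754 ppm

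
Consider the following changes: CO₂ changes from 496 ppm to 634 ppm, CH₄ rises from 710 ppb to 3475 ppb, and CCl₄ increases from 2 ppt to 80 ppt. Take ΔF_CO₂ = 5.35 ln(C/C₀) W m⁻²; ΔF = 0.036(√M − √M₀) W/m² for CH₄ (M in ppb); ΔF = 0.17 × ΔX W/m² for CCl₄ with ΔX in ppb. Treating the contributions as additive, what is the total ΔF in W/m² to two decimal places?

CO₂: 5.35 × ln(634/496) = 5.35 × ln(1.27823) = 5.35 × 0.24548 = 1.3133 W/m².
CH₄: 0.036 × (√3475 − √710) = 0.036 × (58.9491 − 26.6458) = 0.036 × 32.3033 = 1.1629 W/m².
CCl₄: Δ = 80 − 2 = 78 ppt = 0.078 ppb; ΔF = 0.17 × 0.078 = 0.0133 W/m².
Total ΔF = 1.3133 + 1.1629 + 0.0133 = 2.4895 W/m².

ΔF = 2.49 W/m²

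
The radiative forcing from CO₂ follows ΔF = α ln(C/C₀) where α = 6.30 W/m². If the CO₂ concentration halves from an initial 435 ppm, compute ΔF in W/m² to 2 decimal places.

Because the forcing depends only on the ratio C/C₀, the initial concentration does not enter.
ΔF = 6.30 × ln(0.5) = 6.30 × -0.69315 = -4.3668 W/m².

ΔF = -4.37 W/m²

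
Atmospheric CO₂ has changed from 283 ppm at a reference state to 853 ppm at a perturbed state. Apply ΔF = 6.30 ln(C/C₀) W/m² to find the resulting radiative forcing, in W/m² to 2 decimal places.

ΔF = 6.95 W/m²

CO₂: 6.30 × ln(853/283) = 6.30 × ln(3.01413) = 6.30 × 1.10331 = 6.9509 W/m².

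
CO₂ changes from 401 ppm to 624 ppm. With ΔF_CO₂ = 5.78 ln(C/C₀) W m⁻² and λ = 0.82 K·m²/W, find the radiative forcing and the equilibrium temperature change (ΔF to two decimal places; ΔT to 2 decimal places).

ΔF = 2.56 W/m²; ΔT = 2.10 K

CO₂: 5.78 × ln(624/401) = 5.78 × ln(1.55611) = 5.78 × 0.44219 = 2.5559 W/m².
ΔT = λ ΔF = 0.82 × 2.56 = 2.0992 K.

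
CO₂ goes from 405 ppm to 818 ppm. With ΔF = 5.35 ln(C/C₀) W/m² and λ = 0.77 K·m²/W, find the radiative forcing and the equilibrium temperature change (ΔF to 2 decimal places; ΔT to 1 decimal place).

CO₂: 5.35 × ln(818/405) = 5.35 × ln(2.01975) = 5.35 × 0.70297 = 3.7609 W/m².
ΔT = λ ΔF = 0.77 × 3.76 = 2.8952 K.

ΔF = 3.76 W/m²; ΔT = 2.9 K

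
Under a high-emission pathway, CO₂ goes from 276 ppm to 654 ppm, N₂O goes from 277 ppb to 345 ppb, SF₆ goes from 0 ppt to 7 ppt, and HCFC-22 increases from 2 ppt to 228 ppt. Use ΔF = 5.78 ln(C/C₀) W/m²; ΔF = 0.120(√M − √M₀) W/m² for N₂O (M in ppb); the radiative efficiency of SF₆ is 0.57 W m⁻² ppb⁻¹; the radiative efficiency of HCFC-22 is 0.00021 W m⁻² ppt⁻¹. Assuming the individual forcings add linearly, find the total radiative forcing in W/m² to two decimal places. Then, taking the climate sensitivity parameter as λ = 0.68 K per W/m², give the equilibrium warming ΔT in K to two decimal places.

ΔF = 5.27 W/m²; ΔT = 3.58 K

CO₂: 5.78 × ln(654/276) = 5.78 × ln(2.36957) = 5.78 × 0.86271 = 4.9865 W/m².
N₂O: 0.120 × (√345 − √277) = 0.120 × (18.5742 − 16.6433) = 0.120 × 1.9309 = 0.2317 W/m².
SF₆: Δ = 7 − 0 = 7 ppt = 0.007 ppb; ΔF = 0.57 × 0.007 = 0.0040 W/m².
HCFC-22: ΔF = 0.00021 × (228 − 2) = 0.00021 × 226 = 0.0475 W/m².
Total ΔF = 4.9865 + 0.2317 + 0.0040 + 0.0475 = 5.2697 W/m².
ΔT = λ ΔF = 0.68 × 5.27 = 3.5836 K.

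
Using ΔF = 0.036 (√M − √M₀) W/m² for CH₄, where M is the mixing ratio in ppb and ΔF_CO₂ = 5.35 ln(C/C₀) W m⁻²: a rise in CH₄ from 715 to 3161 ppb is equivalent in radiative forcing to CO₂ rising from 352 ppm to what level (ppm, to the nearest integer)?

C ≈ 429 ppm

CH₄ forcing: 0.036 × (√3161 − √715) = 0.036 × (56.2228 − 26.7395) = 0.036 × 29.4833 = 1.06140 W/m².
Set 5.35 ln(C/352) = 1.06140: ln(C/352) = 1.06140/5.35 = 0.19839, so C = 352 × e^0.19839 = 352 × 1.21944 = 429.24 ppm.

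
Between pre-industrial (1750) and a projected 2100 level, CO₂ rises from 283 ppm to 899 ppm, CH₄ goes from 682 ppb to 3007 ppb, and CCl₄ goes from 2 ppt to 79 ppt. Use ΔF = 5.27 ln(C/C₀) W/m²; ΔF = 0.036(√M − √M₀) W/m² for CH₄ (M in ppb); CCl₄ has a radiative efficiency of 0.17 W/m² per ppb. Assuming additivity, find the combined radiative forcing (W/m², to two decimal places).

ΔF = 7.14 W/m²

CO₂: 5.27 × ln(899/283) = 5.27 × ln(3.17668) = 5.27 × 1.15584 = 6.0913 W/m².
CH₄: 0.036 × (√3007 − √682) = 0.036 × (54.8361 − 26.1151) = 0.036 × 28.7210 = 1.0340 W/m².
CCl₄: Δ = 79 − 2 = 77 ppt = 0.077 ppb; ΔF = 0.17 × 0.077 = 0.0131 W/m².
Total ΔF = 6.0913 + 1.0340 + 0.0131 = 7.1384 W/m².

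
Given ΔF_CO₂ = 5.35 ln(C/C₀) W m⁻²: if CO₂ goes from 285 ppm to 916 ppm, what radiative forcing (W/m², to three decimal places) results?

ΔF = 6.246 W/m²

CO₂: 5.35 × ln(916/285) = 5.35 × ln(3.21404) = 5.35 × 1.16753 = 6.2463 W/m².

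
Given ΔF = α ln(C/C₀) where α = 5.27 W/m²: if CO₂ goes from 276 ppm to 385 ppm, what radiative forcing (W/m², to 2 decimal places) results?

CO₂: 5.27 × ln(385/276) = 5.27 × ln(1.39493) = 5.27 × 0.33284 = 1.7541 W/m².

ΔF = 1.75 W/m²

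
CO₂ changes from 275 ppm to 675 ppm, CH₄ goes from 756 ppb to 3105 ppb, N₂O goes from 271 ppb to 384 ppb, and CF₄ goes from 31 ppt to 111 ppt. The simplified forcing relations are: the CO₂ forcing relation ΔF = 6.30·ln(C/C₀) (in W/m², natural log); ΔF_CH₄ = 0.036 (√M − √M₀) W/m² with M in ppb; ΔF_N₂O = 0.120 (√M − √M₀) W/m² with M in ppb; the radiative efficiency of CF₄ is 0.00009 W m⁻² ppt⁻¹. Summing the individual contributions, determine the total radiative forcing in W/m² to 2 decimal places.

ΔF = 7.06 W/m²

CO₂: 6.30 × ln(675/275) = 6.30 × ln(2.45455) = 6.30 × 0.89794 = 5.6570 W/m².
CH₄: 0.036 × (√3105 − √756) = 0.036 × (55.7225 − 27.4955) = 0.036 × 28.2270 = 1.0162 W/m².
N₂O: 0.120 × (√384 − √271) = 0.120 × (19.5959 − 16.4621) = 0.120 × 3.1338 = 0.3761 W/m².
CF₄: ΔF = 0.00009 × (111 − 31) = 0.00009 × 80 = 0.0072 W/m².
Total ΔF = 5.6570 + 1.0162 + 0.3761 + 0.0072 = 7.0565 W/m².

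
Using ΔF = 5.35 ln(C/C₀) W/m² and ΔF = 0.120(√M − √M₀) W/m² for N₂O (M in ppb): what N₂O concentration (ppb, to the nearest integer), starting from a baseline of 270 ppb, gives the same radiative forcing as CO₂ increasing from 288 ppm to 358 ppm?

CO₂ forcing: 5.35 × ln(358/288) = 5.35 × 0.217573 = 1.16402 W/m².
Set 0.120(√M − √270) = 1.16402: √M = 1.16402/0.120 + √270 = 9.7002 + 16.4317 = 26.1319.
M = (26.1319)² = 682.88 ppb.

M ≈ 683 ppb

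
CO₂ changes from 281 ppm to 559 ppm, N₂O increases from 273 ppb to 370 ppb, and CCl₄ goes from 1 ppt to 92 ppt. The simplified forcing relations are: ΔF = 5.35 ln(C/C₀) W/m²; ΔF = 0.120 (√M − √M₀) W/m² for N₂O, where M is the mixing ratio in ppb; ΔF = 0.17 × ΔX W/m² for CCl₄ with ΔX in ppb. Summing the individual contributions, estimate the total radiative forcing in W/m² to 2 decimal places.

CO₂: 5.35 × ln(559/281) = 5.35 × ln(1.98932) = 5.35 × 0.68779 = 3.6797 W/m².
N₂O: 0.120 × (√370 − √273) = 0.120 × (19.2354 − 16.5227) = 0.120 × 2.7127 = 0.3255 W/m².
CCl₄: Δ = 92 − 1 = 91 ppt = 0.091 ppb; ΔF = 0.17 × 0.091 = 0.0155 W/m².
Total ΔF = 3.6797 + 0.3255 + 0.0155 = 4.0207 W/m².

ΔF = 4.02 W/m²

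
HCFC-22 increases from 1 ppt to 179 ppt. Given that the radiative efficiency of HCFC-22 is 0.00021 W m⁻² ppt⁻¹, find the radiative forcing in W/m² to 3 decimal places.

ΔF = 0.037 W/m²

HCFC-22: ΔF = 0.00021 × (179 − 1) = 0.00021 × 178 = 0.0374 W/m².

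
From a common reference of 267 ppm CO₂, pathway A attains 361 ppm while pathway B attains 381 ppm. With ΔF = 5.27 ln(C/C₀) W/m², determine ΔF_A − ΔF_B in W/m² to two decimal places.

ΔF_A − ΔF_B = -0.28 W/m²

ΔF_A = 5.27 ln(361/267) = 5.27 × 0.30163 = 1.5896 W/m².
ΔF_B = 5.27 ln(381/267) = 5.27 × 0.35555 = 1.8737 W/m².
Difference: 1.5896 − 1.8737 = -0.2841 W/m².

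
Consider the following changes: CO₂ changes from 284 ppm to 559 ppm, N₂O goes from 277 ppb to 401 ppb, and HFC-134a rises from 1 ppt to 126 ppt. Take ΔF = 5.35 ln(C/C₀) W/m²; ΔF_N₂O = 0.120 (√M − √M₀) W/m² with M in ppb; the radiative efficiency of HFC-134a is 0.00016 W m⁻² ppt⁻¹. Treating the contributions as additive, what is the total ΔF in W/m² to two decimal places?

CO₂: 5.35 × ln(559/284) = 5.35 × ln(1.96831) = 5.35 × 0.67718 = 3.6229 W/m².
N₂O: 0.120 × (√401 − √277) = 0.120 × (20.0250 − 16.6433) = 0.120 × 3.3817 = 0.4058 W/m².
HFC-134a: ΔF = 0.00016 × (126 − 1) = 0.00016 × 125 = 0.0200 W/m².
Total ΔF = 3.6229 + 0.4058 + 0.0200 = 4.0487 W/m².

ΔF = 4.05 W/m²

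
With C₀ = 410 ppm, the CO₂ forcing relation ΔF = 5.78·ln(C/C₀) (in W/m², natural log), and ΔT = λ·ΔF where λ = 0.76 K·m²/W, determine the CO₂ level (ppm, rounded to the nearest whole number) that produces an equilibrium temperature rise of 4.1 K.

Required forcing: ΔF = ΔT/λ = 4.1/0.76 = 5.3947 W/m².
Then ln(C/410) = ΔF/5.78 = 5.3947/5.78 = 0.93334.
So C = 410 × e^0.93334 = 410 × 2.54299 = 1042.63 ppm.

C ≈ 1043 ppm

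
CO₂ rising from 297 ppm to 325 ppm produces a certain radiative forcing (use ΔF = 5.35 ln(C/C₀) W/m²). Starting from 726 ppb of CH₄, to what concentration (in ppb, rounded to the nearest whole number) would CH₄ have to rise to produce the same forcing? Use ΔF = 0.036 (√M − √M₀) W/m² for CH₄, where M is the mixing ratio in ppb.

CO₂ forcing: 5.35 × ln(325/297) = 5.35 × 0.090093 = 0.48200 W/m².
Set 0.036(√M − √726) = 0.48200: √M = 0.48200/0.036 + √726 = 13.3889 + 26.9444 = 40.3333.
M = (40.3333)² = 1626.78 ppb.

M ≈ 1627 ppb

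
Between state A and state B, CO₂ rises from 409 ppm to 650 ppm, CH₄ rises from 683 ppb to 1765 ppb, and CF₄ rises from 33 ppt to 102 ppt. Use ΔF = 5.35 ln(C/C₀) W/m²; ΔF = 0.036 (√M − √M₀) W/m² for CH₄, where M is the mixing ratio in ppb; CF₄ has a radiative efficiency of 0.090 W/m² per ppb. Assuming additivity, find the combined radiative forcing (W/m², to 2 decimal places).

ΔF = 3.06 W/m²

CO₂: 5.35 × ln(650/409) = 5.35 × ln(1.58924) = 5.35 × 0.46326 = 2.4784 W/m².
CH₄: 0.036 × (√1765 − √683) = 0.036 × (42.0119 − 26.1343) = 0.036 × 15.8776 = 0.5716 W/m².
CF₄: Δ = 102 − 33 = 69 ppt = 0.069 ppb; ΔF = 0.090 × 0.069 = 0.0062 W/m².
Total ΔF = 2.4784 + 0.5716 + 0.0062 = 3.0562 W/m².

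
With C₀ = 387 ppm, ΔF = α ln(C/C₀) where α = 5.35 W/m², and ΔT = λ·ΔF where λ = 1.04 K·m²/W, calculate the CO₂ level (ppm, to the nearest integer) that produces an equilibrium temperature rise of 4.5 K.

C ≈ 869 ppm

Required forcing: ΔF = ΔT/λ = 4.5/1.04 = 4.3269 W/m².
Then ln(C/387) = ΔF/5.35 = 4.3269/5.35 = 0.80877.
So C = 387 × e^0.80877 = 387 × 2.24514 = 868.87 ppm.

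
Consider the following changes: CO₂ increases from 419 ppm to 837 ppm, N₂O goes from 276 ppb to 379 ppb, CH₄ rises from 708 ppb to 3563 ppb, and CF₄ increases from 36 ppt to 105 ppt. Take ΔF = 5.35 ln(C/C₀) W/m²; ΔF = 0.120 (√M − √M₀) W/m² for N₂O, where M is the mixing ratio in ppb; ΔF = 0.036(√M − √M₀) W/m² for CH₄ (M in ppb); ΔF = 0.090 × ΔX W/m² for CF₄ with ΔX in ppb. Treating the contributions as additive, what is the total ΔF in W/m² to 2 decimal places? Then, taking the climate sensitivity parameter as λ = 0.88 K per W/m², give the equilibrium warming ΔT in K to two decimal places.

ΔF = 5.24 W/m²; ΔT = 4.61 K

CO₂: 5.35 × ln(837/419) = 5.35 × ln(1.99761) = 5.35 × 0.69195 = 3.7019 W/m².
N₂O: 0.120 × (√379 − √276) = 0.120 × (19.4679 − 16.6132) = 0.120 × 2.8547 = 0.3426 W/m².
CH₄: 0.036 × (√3563 − √708) = 0.036 × (59.6909 − 26.6083) = 0.036 × 33.0826 = 1.1910 W/m².
CF₄: Δ = 105 − 36 = 69 ppt = 0.069 ppb; ΔF = 0.090 × 0.069 = 0.0062 W/m².
Total ΔF = 3.7019 + 0.3426 + 1.1910 + 0.0062 = 5.2417 W/m².
ΔT = λ ΔF = 0.88 × 5.24 = 4.6112 K.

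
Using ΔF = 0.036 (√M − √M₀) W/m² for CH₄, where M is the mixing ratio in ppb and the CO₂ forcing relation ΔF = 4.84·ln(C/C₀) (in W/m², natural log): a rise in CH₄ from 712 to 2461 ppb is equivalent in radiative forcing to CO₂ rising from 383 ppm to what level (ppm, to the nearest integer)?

C ≈ 454 ppm

CH₄ forcing: 0.036 × (√2461 − √712) = 0.036 × (49.6085 − 26.6833) = 0.036 × 22.9252 = 0.82531 W/m².
Set 4.84 ln(C/383) = 0.82531: ln(C/383) = 0.82531/4.84 = 0.17052, so C = 383 × e^0.17052 = 383 × 1.18592 = 454.21 ppm.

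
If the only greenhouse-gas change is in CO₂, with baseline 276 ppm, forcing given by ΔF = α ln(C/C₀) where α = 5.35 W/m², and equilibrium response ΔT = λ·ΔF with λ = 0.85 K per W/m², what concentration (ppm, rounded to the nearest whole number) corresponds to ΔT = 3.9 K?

Required forcing: ΔF = ΔT/λ = 3.9/0.85 = 4.5882 W/m².
Then ln(C/276) = ΔF/5.35 = 4.5882/5.35 = 0.85761.
So C = 276 × e^0.85761 = 276 × 2.35752 = 650.68 ppm.

C ≈ 651 ppm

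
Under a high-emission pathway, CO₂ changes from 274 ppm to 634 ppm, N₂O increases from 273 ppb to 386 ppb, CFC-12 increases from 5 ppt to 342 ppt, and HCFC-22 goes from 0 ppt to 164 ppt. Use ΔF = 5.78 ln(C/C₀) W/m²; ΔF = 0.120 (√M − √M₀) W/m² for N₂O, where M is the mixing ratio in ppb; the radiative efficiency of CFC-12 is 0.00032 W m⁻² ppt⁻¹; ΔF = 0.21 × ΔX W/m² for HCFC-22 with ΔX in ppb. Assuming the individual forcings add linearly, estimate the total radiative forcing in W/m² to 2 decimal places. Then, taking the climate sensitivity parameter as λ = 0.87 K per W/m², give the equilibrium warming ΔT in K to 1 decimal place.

ΔF = 5.37 W/m²; ΔT = 4.7 K

CO₂: 5.78 × ln(634/274) = 5.78 × ln(2.31387) = 5.78 × 0.83892 = 4.8490 W/m².
N₂O: 0.120 × (√386 − √273) = 0.120 × (19.6469 − 16.5227) = 0.120 × 3.1242 = 0.3749 W/m².
CFC-12: ΔF = 0.00032 × (342 − 5) = 0.00032 × 337 = 0.1078 W/m².
HCFC-22: Δ = 164 − 0 = 164 ppt = 0.164 ppb; ΔF = 0.21 × 0.164 = 0.0344 W/m².
Total ΔF = 4.8490 + 0.3749 + 0.1078 + 0.0344 = 5.3661 W/m².
ΔT = λ ΔF = 0.87 × 5.37 = 4.6719 K.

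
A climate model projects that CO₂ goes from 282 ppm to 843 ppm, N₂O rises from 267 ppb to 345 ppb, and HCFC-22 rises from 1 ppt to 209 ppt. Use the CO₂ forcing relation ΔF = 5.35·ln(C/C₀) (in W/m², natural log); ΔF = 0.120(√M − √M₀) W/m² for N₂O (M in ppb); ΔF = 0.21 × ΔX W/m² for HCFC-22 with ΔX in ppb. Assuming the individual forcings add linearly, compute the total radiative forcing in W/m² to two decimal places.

CO₂: 5.35 × ln(843/282) = 5.35 × ln(2.98936) = 5.35 × 1.09506 = 5.8586 W/m².
N₂O: 0.120 × (√345 − √267) = 0.120 × (18.5742 − 16.3401) = 0.120 × 2.2341 = 0.2681 W/m².
HCFC-22: Δ = 209 − 1 = 208 ppt = 0.208 ppb; ΔF = 0.21 × 0.208 = 0.0437 W/m².
Total ΔF = 5.8586 + 0.2681 + 0.0437 = 6.1704 W/m².

ΔF = 6.17 W/m²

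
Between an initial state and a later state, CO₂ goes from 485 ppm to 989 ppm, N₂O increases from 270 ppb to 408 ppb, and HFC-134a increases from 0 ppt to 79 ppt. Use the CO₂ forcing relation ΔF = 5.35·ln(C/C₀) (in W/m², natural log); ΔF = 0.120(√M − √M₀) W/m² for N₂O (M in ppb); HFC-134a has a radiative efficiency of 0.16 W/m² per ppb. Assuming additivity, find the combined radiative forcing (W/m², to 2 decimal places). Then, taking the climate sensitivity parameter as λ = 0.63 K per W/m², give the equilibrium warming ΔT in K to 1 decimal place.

ΔF = 4.28 W/m²; ΔT = 2.7 K

CO₂: 5.35 × ln(989/485) = 5.35 × ln(2.03918) = 5.35 × 0.71255 = 3.8121 W/m².
N₂O: 0.120 × (√408 − √270) = 0.120 × (20.1990 − 16.4317) = 0.120 × 3.7673 = 0.4521 W/m².
HFC-134a: Δ = 79 − 0 = 79 ppt = 0.079 ppb; ΔF = 0.16 × 0.079 = 0.0126 W/m².
Total ΔF = 3.8121 + 0.4521 + 0.0126 = 4.2768 W/m².
ΔT = λ ΔF = 0.63 × 4.28 = 2.6964 K.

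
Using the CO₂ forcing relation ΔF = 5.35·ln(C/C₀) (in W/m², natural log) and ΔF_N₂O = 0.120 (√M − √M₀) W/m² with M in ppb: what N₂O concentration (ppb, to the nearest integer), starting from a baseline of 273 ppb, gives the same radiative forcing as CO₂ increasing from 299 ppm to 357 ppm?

CO₂ forcing: 5.35 × ln(357/299) = 5.35 × 0.177292 = 0.94851 W/m².
Set 0.120(√M − √273) = 0.94851: √M = 0.94851/0.120 + √273 = 7.9043 + 16.5227 = 24.4270.
M = (24.4270)² = 596.68 ppb.

M ≈ 597 ppb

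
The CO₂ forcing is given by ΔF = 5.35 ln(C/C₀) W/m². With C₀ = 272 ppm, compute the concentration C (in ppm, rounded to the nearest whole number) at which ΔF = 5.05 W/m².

C ≈ 699 ppm

Set 5.35 ln(C/272) = 5.05, so ln(C/272) = 5.05/5.35 = 0.94393.
Then C/272 = e^0.94393 = 2.57006, giving C = 272 × 2.57006 = 699.06 ppm.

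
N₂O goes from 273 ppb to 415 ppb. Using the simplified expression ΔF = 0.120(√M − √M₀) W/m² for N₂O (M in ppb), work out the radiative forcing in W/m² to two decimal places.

ΔF = 0.46 W/m²

N₂O: 0.120 × (√415 − √273) = 0.120 × (20.3715 − 16.5227) = 0.120 × 3.8488 = 0.4619 W/m².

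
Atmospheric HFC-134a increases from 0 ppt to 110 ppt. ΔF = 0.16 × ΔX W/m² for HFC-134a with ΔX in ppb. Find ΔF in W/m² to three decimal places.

HFC-134a: Δ = 110 − 0 = 110 ppt = 0.110 ppb; ΔF = 0.16 × 0.110 = 0.0176 W/m².

ΔF = 0.018 W/m²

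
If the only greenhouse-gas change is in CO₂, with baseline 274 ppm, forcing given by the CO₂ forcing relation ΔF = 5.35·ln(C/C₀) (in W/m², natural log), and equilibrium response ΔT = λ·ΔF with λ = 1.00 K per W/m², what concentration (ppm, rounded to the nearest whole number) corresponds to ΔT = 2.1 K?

C ≈ 406 ppm

Required forcing: ΔF = ΔT/λ = 2.1/1.00 = 2.1000 W/m².
Then ln(C/274) = ΔF/5.35 = 2.1000/5.35 = 0.39252.
So C = 274 × e^0.39252 = 274 × 1.48071 = 405.71 ppm.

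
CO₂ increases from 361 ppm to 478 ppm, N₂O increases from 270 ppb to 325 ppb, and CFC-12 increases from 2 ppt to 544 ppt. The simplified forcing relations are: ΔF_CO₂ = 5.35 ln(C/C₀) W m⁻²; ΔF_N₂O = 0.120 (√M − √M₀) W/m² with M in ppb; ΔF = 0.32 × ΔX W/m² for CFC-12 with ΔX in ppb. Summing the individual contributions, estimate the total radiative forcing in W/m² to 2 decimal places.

ΔF = 1.87 W/m²

CO₂: 5.35 × ln(478/361) = 5.35 × ln(1.32410) = 5.35 × 0.28073 = 1.5019 W/m².
N₂O: 0.120 × (√325 − √270) = 0.120 × (18.0278 − 16.4317) = 0.120 × 1.5961 = 0.1915 W/m².
CFC-12: Δ = 544 − 2 = 542 ppt = 0.542 ppb; ΔF = 0.32 × 0.542 = 0.1734 W/m².
Total ΔF = 1.5019 + 0.1915 + 0.1734 = 1.8668 W/m².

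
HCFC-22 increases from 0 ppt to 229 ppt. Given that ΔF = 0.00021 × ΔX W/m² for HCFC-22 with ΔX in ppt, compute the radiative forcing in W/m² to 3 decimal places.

HCFC-22: ΔF = 0.00021 × (229 − 0) = 0.00021 × 229 = 0.0481 W/m².

ΔF = 0.048 W/m²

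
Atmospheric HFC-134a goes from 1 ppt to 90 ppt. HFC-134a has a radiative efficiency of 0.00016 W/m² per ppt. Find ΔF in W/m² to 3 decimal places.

ΔF = 0.014 W/m²

HFC-134a: ΔF = 0.00016 × (90 − 1) = 0.00016 × 89 = 0.0142 W/m².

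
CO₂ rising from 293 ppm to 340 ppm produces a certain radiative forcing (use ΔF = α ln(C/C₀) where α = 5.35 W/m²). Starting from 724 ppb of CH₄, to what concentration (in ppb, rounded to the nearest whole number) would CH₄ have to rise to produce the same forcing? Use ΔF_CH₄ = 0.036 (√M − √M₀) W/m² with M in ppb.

M ≈ 2403 ppb

CO₂ forcing: 5.35 × ln(340/293) = 5.35 × 0.148773 = 0.79594 W/m².
Set 0.036(√M − √724) = 0.79594: √M = 0.79594/0.036 + √724 = 22.1094 + 26.9072 = 49.0166.
M = (49.0166)² = 2402.63 ppb.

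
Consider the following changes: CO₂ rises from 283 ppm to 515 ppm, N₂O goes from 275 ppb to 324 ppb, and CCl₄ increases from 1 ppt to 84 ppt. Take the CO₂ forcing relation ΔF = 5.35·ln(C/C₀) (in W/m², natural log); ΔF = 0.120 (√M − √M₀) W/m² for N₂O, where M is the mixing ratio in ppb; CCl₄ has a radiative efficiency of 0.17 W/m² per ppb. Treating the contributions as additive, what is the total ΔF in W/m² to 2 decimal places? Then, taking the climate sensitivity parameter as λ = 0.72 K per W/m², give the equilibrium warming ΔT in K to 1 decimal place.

CO₂: 5.35 × ln(515/283) = 5.35 × ln(1.81979) = 5.35 × 0.59872 = 3.2032 W/m².
N₂O: 0.120 × (√324 − √275) = 0.120 × (18.0000 − 16.5831) = 0.120 × 1.4169 = 0.1700 W/m².
CCl₄: Δ = 84 − 1 = 83 ppt = 0.083 ppb; ΔF = 0.17 × 0.083 = 0.0141 W/m².
Total ΔF = 3.2032 + 0.1700 + 0.0141 = 3.3873 W/m².
ΔT = λ ΔF = 0.72 × 3.39 = 2.4408 K.

ΔF = 3.39 W/m²; ΔT = 2.4 K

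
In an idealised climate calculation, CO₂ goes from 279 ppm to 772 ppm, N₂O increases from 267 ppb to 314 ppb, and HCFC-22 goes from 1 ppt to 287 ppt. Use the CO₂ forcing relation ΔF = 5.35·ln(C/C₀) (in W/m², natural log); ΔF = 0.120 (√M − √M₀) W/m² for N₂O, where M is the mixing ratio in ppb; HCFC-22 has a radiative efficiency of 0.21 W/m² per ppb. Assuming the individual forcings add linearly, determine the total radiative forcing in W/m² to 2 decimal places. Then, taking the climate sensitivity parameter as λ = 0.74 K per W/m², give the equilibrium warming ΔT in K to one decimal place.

ΔF = 5.67 W/m²; ΔT = 4.2 K

CO₂: 5.35 × ln(772/279) = 5.35 × ln(2.76703) = 5.35 × 1.01777 = 5.4451 W/m².
N₂O: 0.120 × (√314 − √267) = 0.120 × (17.7200 − 16.3401) = 0.120 × 1.3799 = 0.1656 W/m².
HCFC-22: Δ = 287 − 1 = 286 ppt = 0.286 ppb; ΔF = 0.21 × 0.286 = 0.0601 W/m².
Total ΔF = 5.4451 + 0.1656 + 0.0601 = 5.6708 W/m².
ΔT = λ ΔF = 0.74 × 5.67 = 4.1958 K.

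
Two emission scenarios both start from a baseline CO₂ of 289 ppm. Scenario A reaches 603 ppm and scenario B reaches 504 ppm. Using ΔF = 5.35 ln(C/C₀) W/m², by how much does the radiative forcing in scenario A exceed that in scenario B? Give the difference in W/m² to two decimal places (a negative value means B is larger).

ΔF_A − ΔF_B = 0.96 W/m²

ΔF_A = 5.35 ln(603/289) = 5.35 × 0.73549 = 3.9349 W/m².
ΔF_B = 5.35 ln(504/289) = 5.35 × 0.55615 = 2.9754 W/m².
Difference: 3.9349 − 2.9754 = 0.9595 W/m².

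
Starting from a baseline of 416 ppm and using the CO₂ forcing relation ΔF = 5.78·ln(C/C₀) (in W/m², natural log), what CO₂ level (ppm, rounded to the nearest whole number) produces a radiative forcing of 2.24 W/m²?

Set 5.78 ln(C/416) = 2.24, so ln(C/416) = 2.24/5.78 = 0.38754.
Then C/416 = e^0.38754 = 1.47335, giving C = 416 × 1.47335 = 612.91 ppm.

C ≈ 613 ppm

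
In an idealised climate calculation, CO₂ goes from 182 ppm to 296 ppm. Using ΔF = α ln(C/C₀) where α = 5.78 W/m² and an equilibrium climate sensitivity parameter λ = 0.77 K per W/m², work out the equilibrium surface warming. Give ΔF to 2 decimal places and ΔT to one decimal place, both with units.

ΔF = 2.81 W/m²; ΔT = 2.2 K

CO₂: 5.78 × ln(296/182) = 5.78 × ln(1.62637) = 5.78 × 0.48635 = 2.8111 W/m².
ΔT = λ ΔF = 0.77 × 2.81 = 2.1637 K.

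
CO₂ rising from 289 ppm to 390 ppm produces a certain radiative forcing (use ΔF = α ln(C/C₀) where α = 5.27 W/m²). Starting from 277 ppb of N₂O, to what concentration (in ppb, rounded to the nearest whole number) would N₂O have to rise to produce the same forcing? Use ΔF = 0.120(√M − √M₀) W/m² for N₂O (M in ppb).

CO₂ forcing: 5.27 × ln(390/289) = 5.27 × 0.299720 = 1.57952 W/m².
Set 0.120(√M − √277) = 1.57952: √M = 1.57952/0.120 + √277 = 13.1627 + 16.6433 = 29.8060.
M = (29.8060)² = 888.40 ppb.

M ≈ 888 ppb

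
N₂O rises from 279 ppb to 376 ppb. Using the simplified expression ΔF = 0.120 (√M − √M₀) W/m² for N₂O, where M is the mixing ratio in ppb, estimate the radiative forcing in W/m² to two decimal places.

N₂O: 0.120 × (√376 − √279) = 0.120 × (19.3907 − 16.7033) = 0.120 × 2.6874 = 0.3225 W/m².

ΔF = 0.32 W/m²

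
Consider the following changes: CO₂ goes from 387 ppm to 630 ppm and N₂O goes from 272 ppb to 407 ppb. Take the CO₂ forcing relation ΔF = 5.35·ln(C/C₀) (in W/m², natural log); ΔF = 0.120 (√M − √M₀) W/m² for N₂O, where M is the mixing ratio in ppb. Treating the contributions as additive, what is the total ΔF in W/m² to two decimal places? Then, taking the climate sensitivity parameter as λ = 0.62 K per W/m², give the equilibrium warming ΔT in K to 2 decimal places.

ΔF = 3.05 W/m²; ΔT = 1.89 K

CO₂: 5.35 × ln(630/387) = 5.35 × ln(1.62791) = 5.35 × 0.48730 = 2.6071 W/m².
N₂O: 0.120 × (√407 − √272) = 0.120 × (20.1742 − 16.4924) = 0.120 × 3.6818 = 0.4418 W/m².
Total ΔF = 2.6071 + 0.4418 = 3.0489 W/m².
ΔT = λ ΔF = 0.62 × 3.05 = 1.8910 K.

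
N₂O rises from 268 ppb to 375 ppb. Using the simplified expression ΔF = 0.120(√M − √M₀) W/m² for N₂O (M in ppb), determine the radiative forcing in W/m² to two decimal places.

N₂O: 0.120 × (√375 − √268) = 0.120 × (19.3649 − 16.3707) = 0.120 × 2.9942 = 0.3593 W/m².

ΔF = 0.36 W/m²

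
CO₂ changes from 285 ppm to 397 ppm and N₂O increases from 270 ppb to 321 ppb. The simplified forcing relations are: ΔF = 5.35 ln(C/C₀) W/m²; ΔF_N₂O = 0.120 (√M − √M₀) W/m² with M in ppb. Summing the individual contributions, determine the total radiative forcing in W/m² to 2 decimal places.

ΔF = 1.95 W/m²

CO₂: 5.35 × ln(397/285) = 5.35 × ln(1.39298) = 5.35 × 0.33145 = 1.7733 W/m².
N₂O: 0.120 × (√321 − √270) = 0.120 × (17.9165 − 16.4317) = 0.120 × 1.4848 = 0.1782 W/m².
Total ΔF = 1.7733 + 0.1782 = 1.9515 W/m².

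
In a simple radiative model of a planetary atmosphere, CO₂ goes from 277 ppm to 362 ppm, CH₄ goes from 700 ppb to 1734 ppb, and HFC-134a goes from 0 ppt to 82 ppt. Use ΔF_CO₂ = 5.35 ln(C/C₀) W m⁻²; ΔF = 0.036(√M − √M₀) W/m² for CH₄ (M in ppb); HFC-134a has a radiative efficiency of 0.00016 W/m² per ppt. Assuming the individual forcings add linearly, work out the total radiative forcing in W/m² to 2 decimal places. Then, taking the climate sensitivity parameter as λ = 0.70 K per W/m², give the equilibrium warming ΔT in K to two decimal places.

ΔF = 1.99 W/m²; ΔT = 1.39 K

CO₂: 5.35 × ln(362/277) = 5.35 × ln(1.30686) = 5.35 × 0.26763 = 1.4318 W/m².
CH₄: 0.036 × (√1734 − √700) = 0.036 × (41.6413 − 26.4575) = 0.036 × 15.1838 = 0.5466 W/m².
HFC-134a: ΔF = 0.00016 × (82 − 0) = 0.00016 × 82 = 0.0131 W/m².
Total ΔF = 1.4318 + 0.5466 + 0.0131 = 1.9915 W/m².
ΔT = λ ΔF = 0.70 × 1.99 = 1.3930 K.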